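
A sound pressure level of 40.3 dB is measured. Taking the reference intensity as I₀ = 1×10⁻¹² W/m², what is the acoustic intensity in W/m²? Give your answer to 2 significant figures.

1.1e-08 W/m²

I = I₀·10^(L/10) = 10⁻¹² × 10^(40.3/10) = 10^(-7.970).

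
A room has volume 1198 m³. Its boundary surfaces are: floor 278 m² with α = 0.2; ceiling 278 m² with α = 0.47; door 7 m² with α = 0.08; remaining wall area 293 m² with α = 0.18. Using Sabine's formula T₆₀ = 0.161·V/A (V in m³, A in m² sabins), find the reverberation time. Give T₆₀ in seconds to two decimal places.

0.81 s

Total absorption A = 278·0.2 + 278·0.47 + 7·0.08 + 293·0.18 = 239.56 m² sabins.
T₆₀ = 0.161·V/A = 0.161·1198/239.56 = 0.805 s.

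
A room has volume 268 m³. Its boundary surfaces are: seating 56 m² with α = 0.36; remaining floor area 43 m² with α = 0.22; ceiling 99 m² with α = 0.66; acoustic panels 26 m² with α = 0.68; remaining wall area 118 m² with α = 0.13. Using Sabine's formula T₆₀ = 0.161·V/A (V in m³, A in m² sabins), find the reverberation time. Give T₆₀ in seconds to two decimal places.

Summing Sᵢαᵢ: 56·0.36 + 43·0.22 + 99·0.66 + 26·0.68 + 118·0.13 = 127.98 m².
T₆₀ = 0.161 × 268 / 127.98 = 0.337 s.

0.34 s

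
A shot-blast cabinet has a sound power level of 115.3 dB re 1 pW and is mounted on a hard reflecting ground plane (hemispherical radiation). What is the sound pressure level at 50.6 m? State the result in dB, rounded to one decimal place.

73.2 dB

The power spreads over a hemisphere of area 2π·r², so L_p = L_w − 10·log₁₀(2π·r²).
2π·r² = 1.609e+04 m², 10·log₁₀ of that is 42.065 dB.
L_p = 115.3 − 42.065 = 73.24 dB.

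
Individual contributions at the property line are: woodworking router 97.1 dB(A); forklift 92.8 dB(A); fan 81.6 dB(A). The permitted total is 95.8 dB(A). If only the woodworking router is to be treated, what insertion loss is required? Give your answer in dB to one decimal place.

4.7 dB

Everything except the woodworking router sums to 10^(92.8/10) + 10^(81.6/10) = 2.050e+09 in linear terms, 93.12 dB(A).
The limit corresponds to 10^(95.8/10) = 3.802e+09; subtracting the fixed part leaves 1.752e+09 for the woodworking router, i.e. 92.44 dB(A).
So the woodworking router must be reduced from 97.1 to 92.44 dB(A): IL = 4.66 dB.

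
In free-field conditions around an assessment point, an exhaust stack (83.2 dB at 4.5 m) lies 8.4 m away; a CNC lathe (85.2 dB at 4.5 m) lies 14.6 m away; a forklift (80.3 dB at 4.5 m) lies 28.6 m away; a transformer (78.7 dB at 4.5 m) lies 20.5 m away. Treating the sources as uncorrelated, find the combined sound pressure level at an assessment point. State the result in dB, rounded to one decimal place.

79.9 dB

Propagate each source to the receiver with L = L_ref − 20·log₁₀(r/r_ref), then add intensities.
exhaust stack: 83.2 − 20·log₁₀(8.4/4.5) = 83.2 − 5.42 = 77.78 dB.
CNC lathe: 85.2 − 20·log₁₀(14.6/4.5) = 85.2 − 10.22 = 74.98 dB.
forklift: 80.3 − 20·log₁₀(28.6/4.5) = 80.3 − 16.06 = 64.24 dB.
transformer: 78.7 − 20·log₁₀(20.5/4.5) = 78.7 − 13.17 = 65.53 dB.
Σ 10^(L/10) = 9.764e+07 → L_total = 10·log₁₀(9.764e+07) = 79.90 dB.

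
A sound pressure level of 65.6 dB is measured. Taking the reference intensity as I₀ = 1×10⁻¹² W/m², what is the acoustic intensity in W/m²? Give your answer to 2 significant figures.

3.6e-06 W/m²

I/I₀ = 10^(65.6/10) = 3.631e+06, so I = 3.631e+06 × 10⁻¹² W/m².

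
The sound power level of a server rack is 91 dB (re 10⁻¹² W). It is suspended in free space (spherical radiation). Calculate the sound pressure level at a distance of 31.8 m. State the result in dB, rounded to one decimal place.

50.0 dB

The power spreads over a sphere of area 4π·r², so L_p = L_w − 10·log₁₀(4π·r²).
4π·r² = 1.271e+04 m², 10·log₁₀ of that is 41.041 dB.
L_p = 91 − 41.041 = 49.96 dB.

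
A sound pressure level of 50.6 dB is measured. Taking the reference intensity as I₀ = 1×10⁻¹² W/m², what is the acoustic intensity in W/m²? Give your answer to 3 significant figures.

I = I₀·10^(L/10) = 10⁻¹² × 10^(50.6/10) = 10^(-6.940).

1.15e-07 W/m²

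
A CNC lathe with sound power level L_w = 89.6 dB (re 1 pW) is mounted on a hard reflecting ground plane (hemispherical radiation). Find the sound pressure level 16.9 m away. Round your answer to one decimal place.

L_p = L_w − 10·log₁₀(2π·r²) with r = 16.9 m.
2π·r² = 1795 m², 10·log₁₀ of that is 32.540 dB.
L_p = 89.6 − 32.540 = 57.06 dB.

57.1 dB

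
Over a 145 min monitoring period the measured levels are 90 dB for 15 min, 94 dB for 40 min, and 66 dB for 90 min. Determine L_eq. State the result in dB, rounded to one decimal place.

89.0 dB

L_eq = 10·log₁₀[(1/T)·Σ tᵢ·10^(Lᵢ/10)] with T = 145 min.
Σ tᵢ·10^(Lᵢ/10) = 15·10^(90/10) + 40·10^(94/10) + 90·10^(66/10) = 1.158e+11.
L_eq = 10·log₁₀(1.158e+11/145) = 89.02 dB.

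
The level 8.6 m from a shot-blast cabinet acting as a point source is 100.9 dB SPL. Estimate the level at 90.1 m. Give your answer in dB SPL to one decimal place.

Point-source attenuation: ΔL = 20·log₁₀(r₂/r₁) = 20·log₁₀(90.1/8.6) = 20.405 dB.
L₂ = 100.9 − 20·log₁₀(90.1/8.6) = 100.9 − 20.405 = 80.50 dB SPL.

80.5 dB SPL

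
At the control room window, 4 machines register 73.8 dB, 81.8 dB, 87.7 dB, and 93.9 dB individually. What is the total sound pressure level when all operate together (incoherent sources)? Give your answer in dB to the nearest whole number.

For uncorrelated sources the intensities add, so convert each level to linear form, sum, and take 10·log₁₀ of the total.
Σ 10^(L/10) = 10^(73.8/10) + 10^(81.8/10) + 10^(87.7/10) + 10^(93.9/10) = 3.219e+09.
L_total = 10·log₁₀(3.219e+09) = 95.08 dB.

95 dB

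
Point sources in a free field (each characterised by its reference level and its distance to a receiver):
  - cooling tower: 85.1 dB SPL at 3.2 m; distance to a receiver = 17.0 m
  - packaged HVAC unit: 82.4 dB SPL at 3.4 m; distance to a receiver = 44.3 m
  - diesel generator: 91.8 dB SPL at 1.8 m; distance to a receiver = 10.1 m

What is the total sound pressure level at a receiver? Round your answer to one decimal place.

Apply inverse-square spreading to bring every level to the receiver, then sum 10^(L/10).
cooling tower: 85.1 − 20·log₁₀(17.0/3.2) = 85.1 − 14.51 = 70.59 dB SPL.
packaged HVAC unit: 82.4 − 20·log₁₀(44.3/3.4) = 82.4 − 22.30 = 60.10 dB SPL.
diesel generator: 91.8 − 20·log₁₀(10.1/1.8) = 91.8 − 14.98 = 76.82 dB SPL.
Σ 10^(L/10) = 6.056e+07 → L_total = 10·log₁₀(6.056e+07) = 77.82 dB SPL.

77.8 dB SPL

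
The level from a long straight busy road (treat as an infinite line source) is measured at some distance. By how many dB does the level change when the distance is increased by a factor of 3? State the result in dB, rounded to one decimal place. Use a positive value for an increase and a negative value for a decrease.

-4.8 dB

With cylindrical spreading the level changes by −10·log₁₀(r₂/r₁).
ΔL = −10·log₁₀(3) = -4.77 dB.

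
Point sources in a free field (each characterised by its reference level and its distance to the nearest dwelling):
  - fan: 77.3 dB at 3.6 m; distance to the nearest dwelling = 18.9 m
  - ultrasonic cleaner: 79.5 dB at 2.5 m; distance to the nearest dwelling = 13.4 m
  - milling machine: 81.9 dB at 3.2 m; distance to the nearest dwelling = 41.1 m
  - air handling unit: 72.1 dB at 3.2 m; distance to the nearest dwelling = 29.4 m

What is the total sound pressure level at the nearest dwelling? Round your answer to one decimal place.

First find each source's level at the receiver (point-source: −20·log₁₀(r/r_ref)), then combine on an intensity basis.
fan: 77.3 − 20·log₁₀(18.9/3.6) = 77.3 − 14.40 = 62.90 dB.
ultrasonic cleaner: 79.5 − 20·log₁₀(13.4/2.5) = 79.5 − 14.58 = 64.92 dB.
milling machine: 81.9 − 20·log₁₀(41.1/3.2) = 81.9 − 22.17 = 59.73 dB.
air handling unit: 72.1 − 20·log₁₀(29.4/3.2) = 72.1 − 19.26 = 52.84 dB.
Σ 10^(L/10) = 6.182e+06 → L_total = 10·log₁₀(6.182e+06) = 67.91 dB.

67.9 dB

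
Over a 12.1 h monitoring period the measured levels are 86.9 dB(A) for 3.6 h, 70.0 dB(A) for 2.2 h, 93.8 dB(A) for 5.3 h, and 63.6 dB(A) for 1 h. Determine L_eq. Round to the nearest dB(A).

91 dB(A)

L_eq = 10·log₁₀[(1/T)·Σ tᵢ·10^(Lᵢ/10)] with T = 12.1 h.
Σ tᵢ·10^(Lᵢ/10) = 3.6·10^(86.9/10) + 2.2·10^(70.0/10) + 5.3·10^(93.8/10) + 1·10^(63.6/10) = 1.450e+10.
L_eq = 10·log₁₀(1.450e+10/12.1) = 90.79 dB(A).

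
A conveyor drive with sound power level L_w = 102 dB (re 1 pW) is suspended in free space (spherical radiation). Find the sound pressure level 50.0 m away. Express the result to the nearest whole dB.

The power spreads over a sphere of area 4π·r², so L_p = L_w − 10·log₁₀(4π·r²).
4π·r² = 3.142e+04 m², 10·log₁₀ of that is 44.971 dB.
L_p = 102 − 44.971 = 57.03 dB.

57 dB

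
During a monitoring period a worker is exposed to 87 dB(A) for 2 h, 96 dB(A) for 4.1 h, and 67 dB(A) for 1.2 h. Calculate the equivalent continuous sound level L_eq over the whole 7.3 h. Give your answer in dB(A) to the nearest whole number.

Weight each interval's intensity by its duration and average over T = 7.3 h:
Σ tᵢ·10^(Lᵢ/10) = 2·10^(87/10) + 4.1·10^(96/10) + 1.2·10^(67/10) = 1.733e+10.
L_eq = 10·log₁₀(1.733e+10/7.3) = 93.75 dB(A).

94 dB(A)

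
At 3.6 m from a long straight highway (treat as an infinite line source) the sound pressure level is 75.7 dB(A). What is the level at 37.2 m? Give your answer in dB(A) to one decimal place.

Cylindrical spreading from a line source gives a 10·log₁₀(r₂/r₁) drop.
L₂ = 75.7 − 10·log₁₀(37.2/3.6) = 75.7 − 10.142 = 65.56 dB(A).

65.6 dB(A)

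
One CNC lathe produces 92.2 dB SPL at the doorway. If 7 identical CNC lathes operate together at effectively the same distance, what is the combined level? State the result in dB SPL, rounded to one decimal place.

With 7 equal, uncorrelated contributions the intensity is 7× that of one unit, giving a rise of 10·log₁₀ 7.
L_total = 92.2 + 10·log₁₀(7) = 92.2 + 8.451 = 100.65 dB SPL.

100.7 dB SPL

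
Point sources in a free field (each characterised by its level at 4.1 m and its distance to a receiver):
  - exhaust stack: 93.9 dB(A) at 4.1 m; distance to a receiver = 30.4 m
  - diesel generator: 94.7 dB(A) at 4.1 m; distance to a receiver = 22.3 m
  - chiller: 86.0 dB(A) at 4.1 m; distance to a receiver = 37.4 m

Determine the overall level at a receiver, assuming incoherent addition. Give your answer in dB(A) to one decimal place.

Propagate each source to the receiver with L = L_ref − 20·log₁₀(r/r_ref), then add intensities.
exhaust stack: 93.9 − 20·log₁₀(30.4/4.1) = 93.9 − 17.40 = 76.50 dB(A).
diesel generator: 94.7 − 20·log₁₀(22.3/4.1) = 94.7 − 14.71 = 79.99 dB(A).
chiller: 86.0 − 20·log₁₀(37.4/4.1) = 86.0 − 19.20 = 66.80 dB(A).
Σ 10^(L/10) = 1.492e+08 → L_total = 10·log₁₀(1.492e+08) = 81.74 dB(A).

81.7 dB(A)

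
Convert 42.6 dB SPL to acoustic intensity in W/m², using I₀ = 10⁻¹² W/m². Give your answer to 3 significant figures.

1.82e-08 W/m²

I = I₀·10^(L/10) = 10⁻¹² × 10^(42.6/10) = 10^(-7.740).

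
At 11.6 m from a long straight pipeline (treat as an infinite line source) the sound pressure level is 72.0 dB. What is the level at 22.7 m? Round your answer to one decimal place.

69.1 dB

Line-source attenuation: ΔL = 10·log₁₀(r₂/r₁) = 10·log₁₀(22.7/11.6) = 2.916 dB.
L₂ = 72.0 − 10·log₁₀(22.7/11.6) = 72.0 − 2.916 = 69.08 dB.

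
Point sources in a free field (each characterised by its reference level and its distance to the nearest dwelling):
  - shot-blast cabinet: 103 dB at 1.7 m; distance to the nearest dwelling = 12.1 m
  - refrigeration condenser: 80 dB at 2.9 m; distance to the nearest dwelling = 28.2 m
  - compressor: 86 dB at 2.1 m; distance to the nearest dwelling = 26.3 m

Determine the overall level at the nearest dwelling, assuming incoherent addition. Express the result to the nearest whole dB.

First find each source's level at the receiver (point-source: −20·log₁₀(r/r_ref)), then combine on an intensity basis.
shot-blast cabinet: 103 − 20·log₁₀(12.1/1.7) = 103 − 17.05 = 85.95 dB.
refrigeration condenser: 80 − 20·log₁₀(28.2/2.9) = 80 − 19.76 = 60.24 dB.
compressor: 86 − 20·log₁₀(26.3/2.1) = 86 − 21.95 = 64.05 dB.
Σ 10^(L/10) = 3.974e+08 → L_total = 10·log₁₀(3.974e+08) = 85.99 dB.

86 dB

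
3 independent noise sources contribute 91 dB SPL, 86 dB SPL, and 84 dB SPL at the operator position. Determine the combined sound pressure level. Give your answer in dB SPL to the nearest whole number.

Incoherent sources combine by intensity addition: L_total = 10·log₁₀(Σ 10^(L_i/10)).
Σ 10^(L/10) = 10^(91/10) + 10^(86/10) + 10^(84/10) = 1.908e+09.
L_total = 10·log₁₀(1.908e+09) = 92.81 dB SPL.

93 dB SPL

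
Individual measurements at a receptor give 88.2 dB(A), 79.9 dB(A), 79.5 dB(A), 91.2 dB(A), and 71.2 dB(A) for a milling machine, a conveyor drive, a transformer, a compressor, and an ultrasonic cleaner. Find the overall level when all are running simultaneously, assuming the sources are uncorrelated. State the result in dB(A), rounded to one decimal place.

93.4 dB(A)

Incoherent sources combine by intensity addition: L_total = 10·log₁₀(Σ 10^(L_i/10)).
Σ 10^(L/10) = 10^(88.2/10) + 10^(79.9/10) + 10^(79.5/10) + 10^(91.2/10) + 10^(71.2/10) = 2.179e+09.
L_total = 10·log₁₀(2.179e+09) = 93.38 dB(A).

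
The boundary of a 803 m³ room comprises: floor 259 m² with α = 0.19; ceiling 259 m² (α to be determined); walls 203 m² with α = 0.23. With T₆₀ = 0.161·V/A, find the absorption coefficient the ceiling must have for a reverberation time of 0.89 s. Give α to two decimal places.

0.19

From T₆₀ = 0.161·V/A, the target T₆₀ = 0.89 s needs A = 0.161·803/0.89 = 145.26 m².
Absorption from the other surfaces = 259·0.19 + 203·0.23 = 95.90 m², so the ceiling must supply 49.36 m² over 259 m².
α = 49.36/259 = 0.191.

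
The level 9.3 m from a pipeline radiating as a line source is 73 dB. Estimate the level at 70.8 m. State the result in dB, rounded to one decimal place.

64.2 dB

For a line source, L₂ = L₁ − 10·log₁₀(r₂/r₁).
L₂ = 73 − 10·log₁₀(70.8/9.3) = 73 − 8.816 = 64.18 dB.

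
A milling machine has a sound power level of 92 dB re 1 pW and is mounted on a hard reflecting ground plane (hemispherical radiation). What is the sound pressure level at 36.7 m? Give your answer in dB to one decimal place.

52.7 dB

L_p = L_w − 10·log₁₀(2π·r²) with r = 36.7 m.
2π·r² = 8463 m², 10·log₁₀ of that is 39.275 dB.
L_p = 92 − 39.275 = 52.72 dB.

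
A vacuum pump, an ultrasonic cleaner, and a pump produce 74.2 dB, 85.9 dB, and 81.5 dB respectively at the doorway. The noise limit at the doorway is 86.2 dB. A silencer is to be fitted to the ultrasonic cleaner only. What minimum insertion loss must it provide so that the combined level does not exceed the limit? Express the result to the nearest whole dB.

2 dB

Everything except the ultrasonic cleaner sums to 10^(74.2/10) + 10^(81.5/10) = 1.676e+08 in linear terms, 82.24 dB.
To meet 86.2 dB overall, the treated ultrasonic cleaner may contribute at most 10^(86.2/10) − 1.676e+08 = 2.493e+08, i.e. 83.97 dB.
Required insertion loss = 85.9 − 83.97 = 1.93 dB.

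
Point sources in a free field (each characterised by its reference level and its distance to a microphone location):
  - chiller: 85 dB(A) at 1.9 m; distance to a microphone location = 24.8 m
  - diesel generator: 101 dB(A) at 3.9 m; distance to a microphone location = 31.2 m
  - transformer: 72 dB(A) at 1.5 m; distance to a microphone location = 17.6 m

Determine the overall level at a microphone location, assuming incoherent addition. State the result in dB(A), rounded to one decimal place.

83.0 dB(A)

Propagate each source to the receiver with L = L_ref − 20·log₁₀(r/r_ref), then add intensities.
chiller: 85 − 20·log₁₀(24.8/1.9) = 85 − 22.31 = 62.69 dB(A).
diesel generator: 101 − 20·log₁₀(31.2/3.9) = 101 − 18.06 = 82.94 dB(A).
transformer: 72 − 20·log₁₀(17.6/1.5) = 72 − 21.39 = 50.61 dB(A).
Σ 10^(L/10) = 1.987e+08 → L_total = 10·log₁₀(1.987e+08) = 82.98 dB(A).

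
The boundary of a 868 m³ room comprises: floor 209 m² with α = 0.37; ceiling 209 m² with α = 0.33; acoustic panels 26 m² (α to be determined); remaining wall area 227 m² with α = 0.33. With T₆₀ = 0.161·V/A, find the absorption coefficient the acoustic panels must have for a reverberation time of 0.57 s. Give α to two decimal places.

0.92

A = 0.161·V/T₆₀ = 0.161·868/0.57 = 245.17 m² sabins.
Absorption from the other surfaces = 209·0.37 + 209·0.33 + 227·0.33 = 221.21 m², so the acoustic panels must supply 23.96 m² over 26 m².
α = 23.96/26 = 0.922.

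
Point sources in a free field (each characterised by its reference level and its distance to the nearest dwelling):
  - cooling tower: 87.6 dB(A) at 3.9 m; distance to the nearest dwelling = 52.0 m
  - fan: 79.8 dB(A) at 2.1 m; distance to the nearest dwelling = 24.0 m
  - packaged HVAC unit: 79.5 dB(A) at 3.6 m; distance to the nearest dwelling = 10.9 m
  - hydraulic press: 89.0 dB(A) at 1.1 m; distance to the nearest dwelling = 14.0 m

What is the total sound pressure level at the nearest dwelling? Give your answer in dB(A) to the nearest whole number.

Propagate each source to the receiver with L = L_ref − 20·log₁₀(r/r_ref), then add intensities.
cooling tower: 87.6 − 20·log₁₀(52.0/3.9) = 87.6 − 22.50 = 65.10 dB(A).
fan: 79.8 − 20·log₁₀(24.0/2.1) = 79.8 − 21.16 = 58.64 dB(A).
packaged HVAC unit: 79.5 − 20·log₁₀(10.9/3.6) = 79.5 − 9.62 = 69.88 dB(A).
hydraulic press: 89.0 − 20·log₁₀(14.0/1.1) = 89.0 − 22.09 = 66.91 dB(A).
Σ 10^(L/10) = 1.859e+07 → L_total = 10·log₁₀(1.859e+07) = 72.69 dB(A).

73 dB(A)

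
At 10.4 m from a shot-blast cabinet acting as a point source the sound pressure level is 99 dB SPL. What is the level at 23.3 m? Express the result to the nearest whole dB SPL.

92 dB SPL

For a point source, L₂ = L₁ − 20·log₁₀(r₂/r₁).
L₂ = 99 − 20·log₁₀(23.3/10.4) = 99 − 7.006 = 91.99 dB SPL.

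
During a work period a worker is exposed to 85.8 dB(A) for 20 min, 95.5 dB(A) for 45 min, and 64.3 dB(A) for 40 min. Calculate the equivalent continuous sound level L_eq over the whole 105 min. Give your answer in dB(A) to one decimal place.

92.0 dB(A)

Weight each interval's intensity by its duration and average over T = 105 min:
Σ tᵢ·10^(Lᵢ/10) = 20·10^(85.8/10) + 45·10^(95.5/10) + 40·10^(64.3/10) = 1.674e+11.
L_eq = 10·log₁₀(1.674e+11/105) = 92.03 dB(A).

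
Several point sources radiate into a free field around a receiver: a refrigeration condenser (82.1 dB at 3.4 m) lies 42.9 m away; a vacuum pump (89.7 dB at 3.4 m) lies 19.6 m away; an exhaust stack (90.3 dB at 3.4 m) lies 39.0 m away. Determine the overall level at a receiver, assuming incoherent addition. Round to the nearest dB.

76 dB

Apply inverse-square spreading to bring every level to the receiver, then sum 10^(L/10).
refrigeration condenser: 82.1 − 20·log₁₀(42.9/3.4) = 82.1 − 22.02 = 60.08 dB.
vacuum pump: 89.7 − 20·log₁₀(19.6/3.4) = 89.7 − 15.22 = 74.48 dB.
exhaust stack: 90.3 − 20·log₁₀(39.0/3.4) = 90.3 − 21.19 = 69.11 dB.
Σ 10^(L/10) = 3.725e+07 → L_total = 10·log₁₀(3.725e+07) = 75.71 dB.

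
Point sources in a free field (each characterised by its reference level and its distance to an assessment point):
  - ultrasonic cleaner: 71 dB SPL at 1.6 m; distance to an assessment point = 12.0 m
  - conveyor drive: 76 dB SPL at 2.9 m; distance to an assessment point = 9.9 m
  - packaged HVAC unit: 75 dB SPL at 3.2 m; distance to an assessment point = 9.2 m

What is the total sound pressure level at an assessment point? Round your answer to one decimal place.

68.7 dB SPL

Propagate each source to the receiver with L = L_ref − 20·log₁₀(r/r_ref), then add intensities.
ultrasonic cleaner: 71 − 20·log₁₀(12.0/1.6) = 71 − 17.50 = 53.50 dB SPL.
conveyor drive: 76 − 20·log₁₀(9.9/2.9) = 76 − 10.66 = 65.34 dB SPL.
packaged HVAC unit: 75 − 20·log₁₀(9.2/3.2) = 75 − 9.17 = 65.83 dB SPL.
Σ 10^(L/10) = 7.466e+06 → L_total = 10·log₁₀(7.466e+06) = 68.73 dB SPL.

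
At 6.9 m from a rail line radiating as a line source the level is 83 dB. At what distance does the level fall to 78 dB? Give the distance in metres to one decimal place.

For a line source L₁ − L₂ = 10·log₁₀(r₂/r₁), so r₂ = r₁·10^((L₁−L₂)/10).
r₂ = 6.9·10^((83−78)/10) = 6.9·10^(5.0/10) = 21.82 m.

21.8 m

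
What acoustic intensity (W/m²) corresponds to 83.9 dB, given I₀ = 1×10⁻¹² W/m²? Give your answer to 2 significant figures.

I = I₀·10^(L/10) = 10⁻¹² × 10^(83.9/10) = 10^(-3.610).

0.00025 W/m²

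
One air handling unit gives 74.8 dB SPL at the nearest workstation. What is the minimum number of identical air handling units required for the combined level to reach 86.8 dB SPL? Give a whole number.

16

Need L₁ + 10·log₁₀ N ≥ 86.8, i.e. log₁₀ N ≥ 1.20.
N ≥ 10^(12.0/10) = 15.849, so N = 16.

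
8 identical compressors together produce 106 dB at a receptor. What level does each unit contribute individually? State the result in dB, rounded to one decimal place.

Dividing the total intensity by 8 lowers the level by 10·log₁₀ 8 = 9.031 dB: L₁ = 106 − 9.031.

97.0 dB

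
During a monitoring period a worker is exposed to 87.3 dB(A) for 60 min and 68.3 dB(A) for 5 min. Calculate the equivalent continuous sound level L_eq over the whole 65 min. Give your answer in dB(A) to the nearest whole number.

L_eq = 10·log₁₀[(1/T)·Σ tᵢ·10^(Lᵢ/10)] with T = 65 min.
Σ tᵢ·10^(Lᵢ/10) = 60·10^(87.3/10) + 5·10^(68.3/10) = 3.226e+10.
L_eq = 10·log₁₀(3.226e+10/65) = 86.96 dB(A).

87 dB(A)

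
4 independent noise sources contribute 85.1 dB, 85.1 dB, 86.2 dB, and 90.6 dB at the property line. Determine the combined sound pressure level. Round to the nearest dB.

93 dB

Incoherent sources combine by intensity addition: L_total = 10·log₁₀(Σ 10^(L_i/10)).
Σ 10^(L/10) = 10^(85.1/10) + 10^(85.1/10) + 10^(86.2/10) + 10^(90.6/10) = 2.212e+09.
L_total = 10·log₁₀(2.212e+09) = 93.45 dB.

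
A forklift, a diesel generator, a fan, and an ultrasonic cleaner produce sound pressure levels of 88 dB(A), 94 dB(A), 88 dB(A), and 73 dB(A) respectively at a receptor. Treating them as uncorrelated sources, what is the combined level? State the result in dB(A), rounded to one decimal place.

For uncorrelated sources the intensities add, so convert each level to linear form, sum, and take 10·log₁₀ of the total.
Σ 10^(L/10) = 10^(88/10) + 10^(94/10) + 10^(88/10) + 10^(73/10) = 3.794e+09.
L_total = 10·log₁₀(3.794e+09) = 95.79 dB(A).

95.8 dB(A)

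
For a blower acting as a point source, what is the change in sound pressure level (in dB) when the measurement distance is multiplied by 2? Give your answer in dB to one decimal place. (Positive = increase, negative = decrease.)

-6.0 dB

Point-source spreading: ΔL = −20·log₁₀(r₂/r₁).
ΔL = −20·log₁₀(2) = -6.02 dB.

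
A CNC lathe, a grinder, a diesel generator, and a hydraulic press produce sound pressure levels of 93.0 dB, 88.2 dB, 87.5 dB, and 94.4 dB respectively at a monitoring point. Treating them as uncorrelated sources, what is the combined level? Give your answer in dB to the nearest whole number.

98 dB

For uncorrelated sources the intensities add, so convert each level to linear form, sum, and take 10·log₁₀ of the total.
Σ 10^(L/10) = 10^(93.0/10) + 10^(88.2/10) + 10^(87.5/10) + 10^(94.4/10) = 5.973e+09.
L_total = 10·log₁₀(5.973e+09) = 97.76 dB.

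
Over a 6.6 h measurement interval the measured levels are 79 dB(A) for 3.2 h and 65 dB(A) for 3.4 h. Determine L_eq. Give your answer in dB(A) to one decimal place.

L_eq = 10·log₁₀[(1/T)·Σ tᵢ·10^(Lᵢ/10)] with T = 6.6 h.
Σ tᵢ·10^(Lᵢ/10) = 3.2·10^(79/10) + 3.4·10^(65/10) = 2.649e+08.
L_eq = 10·log₁₀(2.649e+08/6.6) = 76.04 dB(A).

76.0 dB(A)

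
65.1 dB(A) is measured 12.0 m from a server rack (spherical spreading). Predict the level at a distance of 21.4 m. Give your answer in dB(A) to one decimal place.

60.1 dB(A)

For a point source, L₂ = L₁ − 20·log₁₀(r₂/r₁).
L₂ = 65.1 − 20·log₁₀(21.4/12.0) = 65.1 − 5.025 = 60.08 dB(A).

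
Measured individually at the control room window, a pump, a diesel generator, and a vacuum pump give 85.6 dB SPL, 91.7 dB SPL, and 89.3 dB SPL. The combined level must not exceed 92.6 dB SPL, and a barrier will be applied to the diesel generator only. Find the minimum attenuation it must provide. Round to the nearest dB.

Fixed contribution from the other sources: Σ 10^(L/10) = 10^(85.6/10) + 10^(89.3/10) = 1.214e+09 (90.84 dB SPL).
To meet 92.6 dB SPL overall, the treated diesel generator may contribute at most 10^(92.6/10) − 1.214e+09 = 6.055e+08, i.e. 87.82 dB SPL.
So the diesel generator must be reduced from 91.7 to 87.82 dB SPL: IL = 3.88 dB.

4 dB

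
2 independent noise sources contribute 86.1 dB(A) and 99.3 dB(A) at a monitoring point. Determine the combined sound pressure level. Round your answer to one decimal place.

99.5 dB(A)

For uncorrelated sources the intensities add, so convert each level to linear form, sum, and take 10·log₁₀ of the total.
Σ 10^(L/10) = 10^(86.1/10) + 10^(99.3/10) = 8.919e+09.
L_total = 10·log₁₀(8.919e+09) = 99.50 dB(A).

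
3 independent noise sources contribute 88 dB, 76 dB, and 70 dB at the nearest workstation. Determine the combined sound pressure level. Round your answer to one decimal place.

For uncorrelated sources the intensities add, so convert each level to linear form, sum, and take 10·log₁₀ of the total.
Σ 10^(L/10) = 10^(88/10) + 10^(76/10) + 10^(70/10) = 6.808e+08.
L_total = 10·log₁₀(6.808e+08) = 88.33 dB.

88.3 dB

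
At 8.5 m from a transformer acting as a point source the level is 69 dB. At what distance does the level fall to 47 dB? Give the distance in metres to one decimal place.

Point-source spreading drops the level by 20·log₁₀(r₂/r₁); inverting, r₂/r₁ = 10^(ΔL/20).
r₂ = 8.5·10^((69−47)/20) = 8.5·10^(22.0/20) = 107.01 m.

107.0 m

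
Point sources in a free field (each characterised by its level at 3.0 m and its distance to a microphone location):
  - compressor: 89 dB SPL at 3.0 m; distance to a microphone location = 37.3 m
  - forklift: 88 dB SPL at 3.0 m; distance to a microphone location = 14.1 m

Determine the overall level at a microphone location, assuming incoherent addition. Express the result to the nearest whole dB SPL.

75 dB SPL

First find each source's level at the receiver (point-source: −20·log₁₀(r/r_ref)), then combine on an intensity basis.
compressor: 89 − 20·log₁₀(37.3/3.0) = 89 − 21.89 = 67.11 dB SPL.
forklift: 88 − 20·log₁₀(14.1/3.0) = 88 − 13.44 = 74.56 dB SPL.
Σ 10^(L/10) = 3.370e+07 → L_total = 10·log₁₀(3.370e+07) = 75.28 dB SPL.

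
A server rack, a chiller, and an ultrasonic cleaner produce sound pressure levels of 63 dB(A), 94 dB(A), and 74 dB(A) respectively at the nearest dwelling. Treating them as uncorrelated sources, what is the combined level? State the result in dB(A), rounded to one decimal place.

94.0 dB(A)

For uncorrelated sources the intensities add, so convert each level to linear form, sum, and take 10·log₁₀ of the total.
Σ 10^(L/10) = 10^(63/10) + 10^(94/10) + 10^(74/10) = 2.539e+09.
L_total = 10·log₁₀(2.539e+09) = 94.05 dB(A).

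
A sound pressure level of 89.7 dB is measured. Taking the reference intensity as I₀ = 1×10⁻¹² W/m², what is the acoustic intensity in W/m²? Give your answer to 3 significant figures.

0.000933 W/m²

I/I₀ = 10^(89.7/10) = 9.333e+08, so I = 9.333e+08 × 10⁻¹² W/m².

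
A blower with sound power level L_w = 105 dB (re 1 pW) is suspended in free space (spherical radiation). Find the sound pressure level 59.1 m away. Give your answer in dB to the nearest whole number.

Free-field spherical radiation: L_p = L_w − 10·log₁₀(4π·r²), r = 59.1 m.
4π·r² = 4.389e+04 m², 10·log₁₀ of that is 46.424 dB.
L_p = 105 − 46.424 = 58.58 dB.

59 dB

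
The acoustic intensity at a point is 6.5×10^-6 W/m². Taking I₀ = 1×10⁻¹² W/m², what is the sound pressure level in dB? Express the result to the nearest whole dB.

68 dB

Dividing by I₀ shifts the exponent by 12: I/I₀ = 6.5×10^6.
L = 10·(0.8129 + 6) = 68.13 dB.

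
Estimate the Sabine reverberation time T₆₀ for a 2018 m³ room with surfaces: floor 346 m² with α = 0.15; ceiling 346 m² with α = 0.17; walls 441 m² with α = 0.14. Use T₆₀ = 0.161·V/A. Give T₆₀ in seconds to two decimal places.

Total absorption A = 346·0.15 + 346·0.17 + 441·0.14 = 172.46 m² sabins.
T₆₀ = 0.161·V/A = 0.161·2018/172.46 = 1.884 s.

1.88 s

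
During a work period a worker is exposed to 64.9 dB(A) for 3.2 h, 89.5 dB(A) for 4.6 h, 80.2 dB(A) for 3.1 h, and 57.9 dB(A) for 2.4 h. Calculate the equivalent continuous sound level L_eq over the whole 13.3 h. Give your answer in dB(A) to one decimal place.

The energy average is taken in the linear domain: L_eq = 10·log₁₀[(Σ tᵢ·10^(Lᵢ/10))/T], T = 13.3 h.
Σ tᵢ·10^(Lᵢ/10) = 3.2·10^(64.9/10) + 4.6·10^(89.5/10) + 3.1·10^(80.2/10) + 2.4·10^(57.9/10) = 4.436e+09.
L_eq = 10·log₁₀(4.436e+09/13.3) = 85.23 dB(A).

85.2 dB(A)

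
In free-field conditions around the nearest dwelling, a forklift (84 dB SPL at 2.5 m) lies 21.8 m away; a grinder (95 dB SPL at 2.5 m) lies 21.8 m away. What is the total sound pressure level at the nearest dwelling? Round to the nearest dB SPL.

Apply inverse-square spreading to bring every level to the receiver, then sum 10^(L/10).
forklift: 84 − 20·log₁₀(21.8/2.5) = 84 − 18.81 = 65.19 dB SPL.
grinder: 95 − 20·log₁₀(21.8/2.5) = 95 − 18.81 = 76.19 dB SPL.
Σ 10^(L/10) = 4.489e+07 → L_total = 10·log₁₀(4.489e+07) = 76.52 dB SPL.

77 dB SPL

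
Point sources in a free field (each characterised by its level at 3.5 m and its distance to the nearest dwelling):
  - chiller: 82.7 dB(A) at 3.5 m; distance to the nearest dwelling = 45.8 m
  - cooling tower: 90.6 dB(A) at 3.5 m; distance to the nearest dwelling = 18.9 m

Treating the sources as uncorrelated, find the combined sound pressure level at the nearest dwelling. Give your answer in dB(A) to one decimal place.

First find each source's level at the receiver (point-source: −20·log₁₀(r/r_ref)), then combine on an intensity basis.
chiller: 82.7 − 20·log₁₀(45.8/3.5) = 82.7 − 22.34 = 60.36 dB(A).
cooling tower: 90.6 − 20·log₁₀(18.9/3.5) = 90.6 − 14.65 = 75.95 dB(A).
Σ 10^(L/10) = 4.046e+07 → L_total = 10·log₁₀(4.046e+07) = 76.07 dB(A).

76.1 dB(A)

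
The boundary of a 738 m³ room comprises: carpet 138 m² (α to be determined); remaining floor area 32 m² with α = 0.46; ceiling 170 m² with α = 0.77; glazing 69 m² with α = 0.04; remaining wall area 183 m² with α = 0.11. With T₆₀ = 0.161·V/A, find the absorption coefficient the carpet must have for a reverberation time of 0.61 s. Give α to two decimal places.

0.19

Required total absorption A = 0.161·738/0.61 = 194.78 m².
Absorption from the other surfaces = 32·0.46 + 170·0.77 + 69·0.04 + 183·0.11 = 168.51 m², so the carpet must supply 26.27 m² over 138 m².
α = 26.27/138 = 0.190.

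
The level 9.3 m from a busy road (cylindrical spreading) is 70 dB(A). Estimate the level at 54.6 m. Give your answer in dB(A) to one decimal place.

62.3 dB(A)

For a line source, L₂ = L₁ − 10·log₁₀(r₂/r₁).
L₂ = 70 − 10·log₁₀(54.6/9.3) = 70 − 7.687 = 62.31 dB(A).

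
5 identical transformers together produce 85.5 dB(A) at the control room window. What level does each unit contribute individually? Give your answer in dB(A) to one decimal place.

78.5 dB(A)

Dividing the total intensity by 5 lowers the level by 10·log₁₀ 5 = 6.990 dB: L₁ = 85.5 − 6.990.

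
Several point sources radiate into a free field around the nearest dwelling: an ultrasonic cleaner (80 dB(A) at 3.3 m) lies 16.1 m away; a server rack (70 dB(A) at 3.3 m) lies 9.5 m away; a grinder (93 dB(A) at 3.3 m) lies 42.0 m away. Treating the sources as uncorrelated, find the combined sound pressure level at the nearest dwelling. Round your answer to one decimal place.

72.5 dB(A)

Propagate each source to the receiver with L = L_ref − 20·log₁₀(r/r_ref), then add intensities.
ultrasonic cleaner: 80 − 20·log₁₀(16.1/3.3) = 80 − 13.77 = 66.23 dB(A).
server rack: 70 − 20·log₁₀(9.5/3.3) = 70 − 9.18 = 60.82 dB(A).
grinder: 93 − 20·log₁₀(42.0/3.3) = 93 − 22.09 = 70.91 dB(A).
Σ 10^(L/10) = 1.773e+07 → L_total = 10·log₁₀(1.773e+07) = 72.49 dB(A).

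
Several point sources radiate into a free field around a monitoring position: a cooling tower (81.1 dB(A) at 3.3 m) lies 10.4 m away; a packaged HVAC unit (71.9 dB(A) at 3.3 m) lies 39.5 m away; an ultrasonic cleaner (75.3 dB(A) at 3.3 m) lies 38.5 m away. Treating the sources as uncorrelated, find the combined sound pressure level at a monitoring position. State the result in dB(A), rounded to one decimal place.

71.2 dB(A)

Apply inverse-square spreading to bring every level to the receiver, then sum 10^(L/10).
cooling tower: 81.1 − 20·log₁₀(10.4/3.3) = 81.1 − 9.97 = 71.13 dB(A).
packaged HVAC unit: 71.9 − 20·log₁₀(39.5/3.3) = 71.9 − 21.56 = 50.34 dB(A).
ultrasonic cleaner: 75.3 − 20·log₁₀(38.5/3.3) = 75.3 − 21.34 = 53.96 dB(A).
Σ 10^(L/10) = 1.333e+07 → L_total = 10·log₁₀(1.333e+07) = 71.25 dB(A).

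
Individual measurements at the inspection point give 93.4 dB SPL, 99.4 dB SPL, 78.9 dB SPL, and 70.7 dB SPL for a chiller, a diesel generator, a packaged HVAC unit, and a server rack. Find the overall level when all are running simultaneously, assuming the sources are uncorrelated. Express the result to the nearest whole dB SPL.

100 dB SPL

For uncorrelated sources the intensities add, so convert each level to linear form, sum, and take 10·log₁₀ of the total.
Σ 10^(L/10) = 10^(93.4/10) + 10^(99.4/10) + 10^(78.9/10) + 10^(70.7/10) = 1.099e+10.
L_total = 10·log₁₀(1.099e+10) = 100.41 dB SPL.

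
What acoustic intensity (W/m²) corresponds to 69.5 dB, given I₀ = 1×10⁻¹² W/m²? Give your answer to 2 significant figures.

8.9e-06 W/m²

I/I₀ = 10^(69.5/10) = 8.913e+06, so I = 8.913e+06 × 10⁻¹² W/m².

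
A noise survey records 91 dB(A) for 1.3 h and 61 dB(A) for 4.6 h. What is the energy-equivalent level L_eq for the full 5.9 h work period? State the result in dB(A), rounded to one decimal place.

Weight each interval's intensity by its duration and average over T = 5.9 h:
Σ tᵢ·10^(Lᵢ/10) = 1.3·10^(91/10) + 4.6·10^(61/10) = 1.642e+09.
L_eq = 10·log₁₀(1.642e+09/5.9) = 84.45 dB(A).

84.4 dB(A)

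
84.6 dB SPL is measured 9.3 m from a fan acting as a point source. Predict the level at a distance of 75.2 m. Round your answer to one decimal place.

Point-source attenuation: ΔL = 20·log₁₀(r₂/r₁) = 20·log₁₀(75.2/9.3) = 18.155 dB.
L₂ = 84.6 − 20·log₁₀(75.2/9.3) = 84.6 − 18.155 = 66.45 dB SPL.

66.4 dB SPL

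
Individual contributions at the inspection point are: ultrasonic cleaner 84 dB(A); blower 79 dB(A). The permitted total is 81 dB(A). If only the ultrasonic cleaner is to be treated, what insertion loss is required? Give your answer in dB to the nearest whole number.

Fixed contribution from the other source: Σ 10^(L/10) = 10^(79/10) = 7.943e+07 (79.00 dB(A)).
The limit corresponds to 10^(81/10) = 1.259e+08; subtracting the fixed part leaves 4.646e+07 for the ultrasonic cleaner, i.e. 76.67 dB(A).
So the ultrasonic cleaner must be reduced from 84 to 76.67 dB(A): IL = 7.33 dB.

7 dB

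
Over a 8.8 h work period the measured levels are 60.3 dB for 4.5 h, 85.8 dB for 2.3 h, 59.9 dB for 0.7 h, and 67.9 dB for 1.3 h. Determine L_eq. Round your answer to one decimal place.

80.0 dB

The energy average is taken in the linear domain: L_eq = 10·log₁₀[(Σ tᵢ·10^(Lᵢ/10))/T], T = 8.8 h.
Σ tᵢ·10^(Lᵢ/10) = 4.5·10^(60.3/10) + 2.3·10^(85.8/10) + 0.7·10^(59.9/10) + 1.3·10^(67.9/10) = 8.880e+08.
L_eq = 10·log₁₀(8.880e+08/8.8) = 80.04 dB.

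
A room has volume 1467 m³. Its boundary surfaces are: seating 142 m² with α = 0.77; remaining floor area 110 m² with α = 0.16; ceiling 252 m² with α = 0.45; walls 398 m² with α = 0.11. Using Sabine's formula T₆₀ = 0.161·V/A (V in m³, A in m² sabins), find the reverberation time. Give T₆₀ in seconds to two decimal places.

A = Σ Sᵢαᵢ = 142·0.77 + 110·0.16 + 252·0.45 + 398·0.11 = 284.12 m².
T₆₀ = 0.161·V/A = 0.161·1467/284.12 = 0.831 s.

0.83 s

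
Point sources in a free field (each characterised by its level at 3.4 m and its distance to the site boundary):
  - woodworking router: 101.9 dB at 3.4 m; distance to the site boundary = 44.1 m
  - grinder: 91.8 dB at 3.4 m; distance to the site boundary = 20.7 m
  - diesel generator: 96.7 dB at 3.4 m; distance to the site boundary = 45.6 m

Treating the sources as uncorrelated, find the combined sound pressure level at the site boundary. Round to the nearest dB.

Apply inverse-square spreading to bring every level to the receiver, then sum 10^(L/10).
woodworking router: 101.9 − 20·log₁₀(44.1/3.4) = 101.9 − 22.26 = 79.64 dB.
grinder: 91.8 − 20·log₁₀(20.7/3.4) = 91.8 − 15.69 = 76.11 dB.
diesel generator: 96.7 − 20·log₁₀(45.6/3.4) = 96.7 − 22.55 = 74.15 dB.
Σ 10^(L/10) = 1.589e+08 → L_total = 10·log₁₀(1.589e+08) = 82.01 dB.

82 dB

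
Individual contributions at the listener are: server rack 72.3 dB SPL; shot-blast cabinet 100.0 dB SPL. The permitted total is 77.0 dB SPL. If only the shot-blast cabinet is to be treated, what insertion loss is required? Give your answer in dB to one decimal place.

Everything except the shot-blast cabinet sums to 10^(72.3/10) = 1.698e+07 in linear terms, 72.30 dB SPL.
The limit corresponds to 10^(77.0/10) = 5.012e+07; subtracting the fixed part leaves 3.314e+07 for the shot-blast cabinet, i.e. 75.20 dB SPL.
So the shot-blast cabinet must be reduced from 100.0 to 75.20 dB SPL: IL = 24.80 dB.

24.8 dB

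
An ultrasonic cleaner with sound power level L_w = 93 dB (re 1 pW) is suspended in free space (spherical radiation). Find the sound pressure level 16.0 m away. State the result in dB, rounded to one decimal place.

The power spreads over a sphere of area 4π·r², so L_p = L_w − 10·log₁₀(4π·r²).
4π·r² = 3217 m², 10·log₁₀ of that is 35.074 dB.
L_p = 93 − 35.074 = 57.93 dB.

57.9 dB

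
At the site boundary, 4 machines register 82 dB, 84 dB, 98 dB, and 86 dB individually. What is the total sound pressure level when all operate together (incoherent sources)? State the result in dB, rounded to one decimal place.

98.5 dB

Incoherent sources combine by intensity addition: L_total = 10·log₁₀(Σ 10^(L_i/10)).
Σ 10^(L/10) = 10^(82/10) + 10^(84/10) + 10^(98/10) + 10^(86/10) = 7.117e+09.
L_total = 10·log₁₀(7.117e+09) = 98.52 dB.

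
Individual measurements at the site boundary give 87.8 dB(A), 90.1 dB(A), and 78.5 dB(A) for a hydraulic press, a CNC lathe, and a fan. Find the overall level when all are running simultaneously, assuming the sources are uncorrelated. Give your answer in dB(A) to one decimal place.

For uncorrelated sources the intensities add, so convert each level to linear form, sum, and take 10·log₁₀ of the total.
Σ 10^(L/10) = 10^(87.8/10) + 10^(90.1/10) + 10^(78.5/10) = 1.697e+09.
L_total = 10·log₁₀(1.697e+09) = 92.30 dB(A).

92.3 dB(A)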